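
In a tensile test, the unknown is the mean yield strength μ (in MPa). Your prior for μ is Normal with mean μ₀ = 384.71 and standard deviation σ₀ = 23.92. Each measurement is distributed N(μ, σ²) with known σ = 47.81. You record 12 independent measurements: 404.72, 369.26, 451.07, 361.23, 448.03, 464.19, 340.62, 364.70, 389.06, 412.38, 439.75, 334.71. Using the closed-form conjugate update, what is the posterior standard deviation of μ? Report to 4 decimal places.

11.9544

For Normal data with known variance σ², a Normal(μ₀, σ₀²) prior on μ is conjugate. Posterior precision = 1/σ₀² + n/σ²; posterior mean is the precision-weighted average of μ₀ and x̄.
σ₀² = 23.92² = 572.1664, σ² = 47.81² = 2285.7961; σ² + n·σ₀² = 2285.7961 + 12·572.1664 = 9151.7929.
Posterior precision = 1/σ₀² + n/σ² = 1/572.1664 + 12/2285.7961 = (σ² + n·σ₀²)/(σ₀²σ²) = 9151.7929/(572.1664·2285.7961); posterior variance σₙ² = σ₀²σ²/(σ² + n·σ₀²) = 572.1664·2285.7961/9151.7929 = 142.907050.
Posterior SD = √σₙ² = √(572.1664·2285.7961/9151.7929) = 11.9544.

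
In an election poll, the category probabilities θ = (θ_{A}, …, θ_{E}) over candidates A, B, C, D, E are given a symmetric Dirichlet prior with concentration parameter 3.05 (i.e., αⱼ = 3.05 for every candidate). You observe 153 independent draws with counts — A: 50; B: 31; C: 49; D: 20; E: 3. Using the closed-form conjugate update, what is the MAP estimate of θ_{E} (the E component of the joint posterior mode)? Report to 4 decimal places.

The Dirichlet prior is conjugate to the Multinomial likelihood: each posterior αⱼ = prior αⱼ + observed count nⱼ.
Posterior concentration: (53.05, 34.05, 52.05, 23.05, 6.05), total = 168.25.
Joint mode component: (α_{E}−1)/(Σα−K) = 5.05/163.25 = 0.0309.

0.0309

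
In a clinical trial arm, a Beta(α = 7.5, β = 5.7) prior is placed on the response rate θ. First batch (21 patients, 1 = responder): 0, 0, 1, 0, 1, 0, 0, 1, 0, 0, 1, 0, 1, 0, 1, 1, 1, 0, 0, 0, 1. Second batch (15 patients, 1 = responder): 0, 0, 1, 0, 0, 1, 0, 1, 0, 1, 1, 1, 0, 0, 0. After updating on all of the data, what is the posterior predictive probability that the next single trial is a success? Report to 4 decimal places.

0.4573

The Beta prior is conjugate to a Binomial/Bernoulli likelihood; the update adds successes to α and failures to β.
After batch 1: Beta(7.5+9, 5.7+12) = Beta(16.5, 17.7).
After batch 2: Beta(16.5+6, 17.7+9) = Beta(22.5, 26.7).
For a single future Bernoulli trial, P(success | data) = α/(α+β) = 0.4573.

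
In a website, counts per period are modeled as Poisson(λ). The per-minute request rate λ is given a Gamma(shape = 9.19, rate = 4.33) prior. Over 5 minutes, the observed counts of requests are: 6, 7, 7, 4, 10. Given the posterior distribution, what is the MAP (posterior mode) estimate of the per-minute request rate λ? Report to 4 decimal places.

With a Gamma(shape α, rate β) prior, the Poisson likelihood is conjugate: the posterior is Gamma(α + ΣXᵢ, β + n).
Sum of counts S = 34 over n = 5 minutes.
Posterior: Gamma(α+S, β+n) = Gamma(9.19+34, 4.33+5) = Gamma(43.19, 9.33).
Mode of Gamma(α,β) for α≥1 is (α−1)/β = 42.19/9.33 = 4.5220.

4.5220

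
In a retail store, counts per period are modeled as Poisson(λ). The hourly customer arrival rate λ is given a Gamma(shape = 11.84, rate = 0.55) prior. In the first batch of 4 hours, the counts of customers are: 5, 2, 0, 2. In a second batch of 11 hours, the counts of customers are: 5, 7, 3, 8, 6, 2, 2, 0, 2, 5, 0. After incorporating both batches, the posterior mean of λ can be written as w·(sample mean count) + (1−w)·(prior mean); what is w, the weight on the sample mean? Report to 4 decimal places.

With a Gamma(shape α, rate β) prior, the Poisson likelihood is conjugate: the posterior is Gamma(α + ΣXᵢ, β + n).
Total number of hours: n = 4 + 11 = 15.
Posterior mean = (α₀+S)/(β₀+n) = [n/(β₀+n)]·(S/n) + [β₀/(β₀+n)]·(α₀/β₀), so only n and β₀ enter the weight.
Weight on data w = n/(β₀+n) = 15/(0.55+15) = 15/15.55 = 0.9646.

0.9646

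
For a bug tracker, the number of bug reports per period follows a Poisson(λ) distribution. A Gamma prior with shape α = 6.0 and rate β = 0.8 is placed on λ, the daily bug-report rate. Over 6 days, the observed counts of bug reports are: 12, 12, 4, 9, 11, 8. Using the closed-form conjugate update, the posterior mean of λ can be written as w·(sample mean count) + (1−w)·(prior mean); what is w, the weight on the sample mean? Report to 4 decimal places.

0.8824

With a Gamma(shape α, rate β) prior, the Poisson likelihood is conjugate: the posterior is Gamma(α + ΣXᵢ, β + n).
Posterior mean = (α₀+S)/(β₀+n) = [n/(β₀+n)]·(S/n) + [β₀/(β₀+n)]·(α₀/β₀), so only n and β₀ enter the weight.
Weight on data w = n/(β₀+n) = 6/(0.8+6) = 6/6.8 = 0.8824.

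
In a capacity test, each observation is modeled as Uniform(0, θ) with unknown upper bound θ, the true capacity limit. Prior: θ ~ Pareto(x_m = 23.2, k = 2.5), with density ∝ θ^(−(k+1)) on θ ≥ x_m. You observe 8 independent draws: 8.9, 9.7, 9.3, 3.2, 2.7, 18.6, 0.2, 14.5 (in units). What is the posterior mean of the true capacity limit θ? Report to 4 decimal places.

25.6421

A Pareto(scale x_m, shape k) prior on the upper bound θ of Uniform(0, θ) is conjugate: posterior is Pareto(max(x_m, max xᵢ), k + n).
Sample maximum = 18.6; prior scale x_m = 23.2 → posterior scale = max = 23.2.
Posterior shape = 2.5 + 8 = 10.5.
E[θ|data] = k·x_m/(k−1) = 10.5·23.2/9.5 = 25.6421.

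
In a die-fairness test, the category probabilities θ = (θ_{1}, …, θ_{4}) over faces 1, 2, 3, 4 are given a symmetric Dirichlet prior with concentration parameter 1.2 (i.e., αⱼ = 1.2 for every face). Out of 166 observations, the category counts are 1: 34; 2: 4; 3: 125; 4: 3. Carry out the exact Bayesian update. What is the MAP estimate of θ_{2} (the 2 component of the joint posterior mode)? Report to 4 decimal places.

The Dirichlet prior is conjugate to the Multinomial likelihood: each posterior αⱼ = prior αⱼ + observed count nⱼ.
Posterior concentration: (35.2, 5.2, 126.2, 4.2), total = 170.8.
Joint mode component: (α_{2}−1)/(Σα−K) = 4.2/166.8 = 0.0252.

0.0252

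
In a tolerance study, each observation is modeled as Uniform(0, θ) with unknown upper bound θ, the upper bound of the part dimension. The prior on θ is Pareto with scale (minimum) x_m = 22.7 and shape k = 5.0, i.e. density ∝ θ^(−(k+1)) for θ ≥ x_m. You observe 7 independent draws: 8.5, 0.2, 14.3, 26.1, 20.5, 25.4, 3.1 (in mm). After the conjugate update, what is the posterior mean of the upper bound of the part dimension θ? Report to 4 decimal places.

A Pareto(scale x_m, shape k) prior on the upper bound θ of Uniform(0, θ) is conjugate: posterior is Pareto(max(x_m, max xᵢ), k + n).
Sample maximum = 26.1; prior scale x_m = 22.7 → posterior scale = max = 26.1.
Posterior shape = 5.0 + 7 = 12.0.
E[θ|data] = k·x_m/(k−1) = 12.0·26.1/11.0 = 28.4727.

28.4727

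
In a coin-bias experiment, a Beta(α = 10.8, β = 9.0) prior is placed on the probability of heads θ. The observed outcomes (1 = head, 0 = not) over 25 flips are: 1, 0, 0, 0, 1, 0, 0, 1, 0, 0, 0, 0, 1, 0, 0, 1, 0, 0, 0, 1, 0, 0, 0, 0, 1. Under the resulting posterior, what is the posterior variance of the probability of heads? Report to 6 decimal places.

The Beta prior is conjugate to a Binomial/Bernoulli likelihood; the update adds successes to α and failures to β.
Posterior: Beta(α+k, β+n−k) = Beta(10.8+7, 9.0+18) = Beta(17.8, 27.0).
Var = αβ/((α+β)²(α+β+1)) = 17.8·27.0/(44.8²·45.8) = 0.005228.

0.005228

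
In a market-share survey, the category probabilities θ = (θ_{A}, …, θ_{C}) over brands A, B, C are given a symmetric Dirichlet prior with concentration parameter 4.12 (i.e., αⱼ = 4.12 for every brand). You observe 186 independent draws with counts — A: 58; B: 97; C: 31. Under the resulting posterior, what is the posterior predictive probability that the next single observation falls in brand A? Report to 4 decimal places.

The Dirichlet prior is conjugate to the Multinomial likelihood: each posterior αⱼ = prior αⱼ + observed count nⱼ.
Posterior concentration: (62.12, 101.12, 35.12), total = 198.36.
P(next = A | data) = α_{A}/Σα = 0.3132.

0.3132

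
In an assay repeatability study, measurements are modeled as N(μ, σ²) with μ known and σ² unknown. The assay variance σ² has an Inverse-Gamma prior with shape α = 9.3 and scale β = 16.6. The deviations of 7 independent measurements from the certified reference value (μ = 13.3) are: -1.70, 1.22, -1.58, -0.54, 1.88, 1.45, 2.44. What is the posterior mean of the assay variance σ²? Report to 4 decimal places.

2.2016

With known mean μ and an Inverse-Gamma(α, β) prior on σ², the Normal likelihood is conjugate: posterior is Inv-Gamma(α + n/2, β + Σ(xᵢ−μ)²/2).
Σ(xᵢ−μ)² = (-1.70)² + (1.22)² + (-1.58)² + (-0.54)² + (1.88)² + (1.45)² + (2.44)² = 18.7569.
Posterior: Inv-Gamma(9.3 + 7/2, 16.6 + 18.7569/2) = Inv-Gamma(12.80, 25.97845).
E[σ²|data] = β/(α−1) = 25.97845/11.80 = 2.2016.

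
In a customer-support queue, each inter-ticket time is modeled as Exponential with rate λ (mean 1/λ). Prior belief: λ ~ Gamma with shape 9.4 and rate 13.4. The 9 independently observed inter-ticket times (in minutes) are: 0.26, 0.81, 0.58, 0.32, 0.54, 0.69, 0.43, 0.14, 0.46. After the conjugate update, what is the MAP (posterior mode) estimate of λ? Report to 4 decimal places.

0.9870

With a Gamma(shape α, rate β) prior on the exponential rate λ, the posterior after n observations with total T = Σxᵢ is Gamma(α+n, β+T).
Sum of observations T = 4.23 minutes; n = 9.
Posterior: Gamma(9.4+9, 13.4+4.23) = Gamma(18.4, 17.63).
Mode = (α−1)/β = 0.9870.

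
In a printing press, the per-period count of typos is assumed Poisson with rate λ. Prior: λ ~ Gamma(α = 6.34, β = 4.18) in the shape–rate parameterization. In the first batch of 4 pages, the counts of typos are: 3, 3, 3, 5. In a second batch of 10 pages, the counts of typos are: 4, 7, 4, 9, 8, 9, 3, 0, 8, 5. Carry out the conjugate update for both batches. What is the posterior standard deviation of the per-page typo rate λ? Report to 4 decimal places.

0.4837

With a Gamma(shape α, rate β) prior, the Poisson likelihood is conjugate: the posterior is Gamma(α + ΣXᵢ, β + n).
Batch 1: sum of counts S = 14 over n = 4 pages.
After batch 1: Gamma(α+S, β+n) = Gamma(6.34+14, 4.18+4) = Gamma(20.34, 8.18).
Batch 2: sum of counts S = 57 over n = 10 pages.
After batch 2: Gamma(α+S, β+n) = Gamma(20.34+57, 8.18+10) = Gamma(77.34, 18.18).
SD = √α/β = √77.34/18.18 = 0.4837.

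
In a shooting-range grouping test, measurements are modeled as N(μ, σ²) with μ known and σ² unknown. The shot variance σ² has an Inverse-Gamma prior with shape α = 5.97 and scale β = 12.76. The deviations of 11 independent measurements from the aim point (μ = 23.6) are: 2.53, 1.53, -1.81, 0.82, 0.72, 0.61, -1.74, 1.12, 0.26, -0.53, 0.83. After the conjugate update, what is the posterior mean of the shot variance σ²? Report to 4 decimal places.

With known mean μ and an Inverse-Gamma(α, β) prior on σ², the Normal likelihood is conjugate: posterior is Inv-Gamma(α + n/2, β + Σ(xᵢ−μ)²/2).
Σ(xᵢ−μ)² = (2.53)² + (1.53)² + (-1.81)² + (0.82)² + (0.72)² + (0.61)² + (-1.74)² + (1.12)² + (0.26)² + (-0.53)² + (0.83)² = 18.9002.
Posterior: Inv-Gamma(5.97 + 11/2, 12.76 + 18.9002/2) = Inv-Gamma(11.47, 22.21010).
E[σ²|data] = β/(α−1) = 22.21010/10.47 = 2.1213.

2.1213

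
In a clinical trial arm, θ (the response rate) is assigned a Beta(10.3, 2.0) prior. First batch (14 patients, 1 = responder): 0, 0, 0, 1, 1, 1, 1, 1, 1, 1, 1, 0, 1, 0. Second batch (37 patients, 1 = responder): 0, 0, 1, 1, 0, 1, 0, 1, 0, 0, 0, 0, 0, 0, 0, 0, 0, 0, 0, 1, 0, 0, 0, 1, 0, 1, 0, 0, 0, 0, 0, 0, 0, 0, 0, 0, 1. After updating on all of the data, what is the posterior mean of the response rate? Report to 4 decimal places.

The Beta prior is conjugate to a Binomial/Bernoulli likelihood; the update adds successes to α and failures to β.
After batch 1: Beta(10.3+9, 2.0+5) = Beta(19.3, 7.0).
After batch 2: Beta(19.3+8, 7.0+29) = Beta(27.3, 36.0).
Posterior mean = α/(α+β) = 27.3/63.3 = 0.4313.

0.4313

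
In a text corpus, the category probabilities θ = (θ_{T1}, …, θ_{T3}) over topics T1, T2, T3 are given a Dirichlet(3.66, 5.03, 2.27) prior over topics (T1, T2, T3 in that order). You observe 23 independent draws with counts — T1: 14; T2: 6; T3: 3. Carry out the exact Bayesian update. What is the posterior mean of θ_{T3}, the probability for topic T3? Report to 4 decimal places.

The Dirichlet prior is conjugate to the Multinomial likelihood: each posterior αⱼ = prior αⱼ + observed count nⱼ.
Posterior concentration: (17.66, 11.03, 5.27), total = 33.96.
E[θ_{T3}|data] = α_{T3}/Σα = 5.27/33.96 = 0.1552.

0.1552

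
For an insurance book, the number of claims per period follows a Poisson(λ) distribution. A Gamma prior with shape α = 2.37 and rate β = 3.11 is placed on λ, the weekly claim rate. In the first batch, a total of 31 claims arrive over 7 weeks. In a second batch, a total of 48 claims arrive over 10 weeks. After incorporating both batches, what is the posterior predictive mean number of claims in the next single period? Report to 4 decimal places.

4.0462

With a Gamma(shape α, rate β) prior, the Poisson likelihood is conjugate: the posterior is Gamma(α + ΣXᵢ, β + n).
After batch 1: Gamma(α+S, β+n) = Gamma(2.37+31, 3.11+7) = Gamma(33.37, 10.11).
After batch 2: Gamma(α+S, β+n) = Gamma(33.37+48, 10.11+10) = Gamma(81.37, 20.11).
The predictive distribution for one future period is NegBinom with mean α/β = 4.0462.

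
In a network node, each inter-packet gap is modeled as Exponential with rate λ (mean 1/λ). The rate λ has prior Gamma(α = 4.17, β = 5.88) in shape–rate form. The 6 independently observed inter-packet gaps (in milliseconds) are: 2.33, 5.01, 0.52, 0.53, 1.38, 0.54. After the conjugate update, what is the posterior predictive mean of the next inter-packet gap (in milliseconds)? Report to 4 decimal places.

1.7655

With a Gamma(shape α, rate β) prior on the exponential rate λ, the posterior after n observations with total T = Σxᵢ is Gamma(α+n, β+T).
Sum of observations T = 10.31 milliseconds; n = 6.
Posterior: Gamma(4.17+6, 5.88+10.31) = Gamma(10.17, 16.19).
The predictive distribution for the next observation is Lomax; its mean is β/(α−1) = 16.19/9.17 = 1.7655.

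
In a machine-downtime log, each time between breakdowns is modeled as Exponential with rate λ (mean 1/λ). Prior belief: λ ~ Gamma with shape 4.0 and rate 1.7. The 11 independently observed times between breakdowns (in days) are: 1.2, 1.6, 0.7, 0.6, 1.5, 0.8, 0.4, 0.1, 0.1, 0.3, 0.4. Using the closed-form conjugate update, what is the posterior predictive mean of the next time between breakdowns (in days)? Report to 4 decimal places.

0.6714

With a Gamma(shape α, rate β) prior on the exponential rate λ, the posterior after n observations with total T = Σxᵢ is Gamma(α+n, β+T).
Sum of observations T = 7.7 days; n = 11.
Posterior: Gamma(4.0+11, 1.7+7.7) = Gamma(15.0, 9.4).
The predictive distribution for the next observation is Lomax; its mean is β/(α−1) = 9.4/14.0 = 0.6714.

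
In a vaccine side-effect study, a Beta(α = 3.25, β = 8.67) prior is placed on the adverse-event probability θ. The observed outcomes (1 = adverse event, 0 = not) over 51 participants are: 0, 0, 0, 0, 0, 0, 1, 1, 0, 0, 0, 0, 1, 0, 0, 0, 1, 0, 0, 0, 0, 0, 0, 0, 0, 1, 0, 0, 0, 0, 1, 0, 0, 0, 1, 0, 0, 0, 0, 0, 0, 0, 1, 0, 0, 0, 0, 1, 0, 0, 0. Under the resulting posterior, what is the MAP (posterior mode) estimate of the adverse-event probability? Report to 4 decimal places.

The Beta prior is conjugate to a Binomial/Bernoulli likelihood; the update adds successes to α and failures to β.
Posterior: Beta(α+k, β+n−k) = Beta(3.25+9, 8.67+42) = Beta(12.25, 50.67).
Mode of Beta(a,b) for a,b>1 is (a−1)/(a+b−2) = 11.25/60.92 = 0.1847.

0.1847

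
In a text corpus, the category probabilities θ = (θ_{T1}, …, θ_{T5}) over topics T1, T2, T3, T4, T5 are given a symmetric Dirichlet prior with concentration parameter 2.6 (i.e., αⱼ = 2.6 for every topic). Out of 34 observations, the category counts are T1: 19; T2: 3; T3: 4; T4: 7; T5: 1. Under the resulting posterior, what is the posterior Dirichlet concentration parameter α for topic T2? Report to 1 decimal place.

The Dirichlet prior is conjugate to the Multinomial likelihood: each posterior αⱼ = prior αⱼ + observed count nⱼ.
Posterior concentration: (21.6, 5.6, 6.6, 9.6, 3.6), total = 47.0.
α_{T2} = 2.6 + 3 = 5.6.

5.6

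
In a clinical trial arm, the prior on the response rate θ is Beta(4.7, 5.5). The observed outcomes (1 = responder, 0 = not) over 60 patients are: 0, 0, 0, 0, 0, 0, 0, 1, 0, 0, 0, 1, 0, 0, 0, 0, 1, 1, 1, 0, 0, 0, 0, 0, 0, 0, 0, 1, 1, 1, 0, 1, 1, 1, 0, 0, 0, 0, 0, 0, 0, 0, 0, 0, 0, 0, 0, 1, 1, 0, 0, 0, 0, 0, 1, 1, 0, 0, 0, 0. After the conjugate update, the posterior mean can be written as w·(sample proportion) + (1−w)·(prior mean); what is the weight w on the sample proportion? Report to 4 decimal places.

The Beta prior is conjugate to a Binomial/Bernoulli likelihood; the update adds successes to α and failures to β.
Posterior mean = (α₀+k)/(α₀+β₀+n) = [n/(α₀+β₀+n)]·(k/n) + [(α₀+β₀)/(α₀+β₀+n)]·α₀/(α₀+β₀), so only n and the prior enter the weight.
The weight on the data is w = n/(α₀+β₀+n) = 60/(4.7+5.5+60) = 60/70.2 = 0.8547.

0.8547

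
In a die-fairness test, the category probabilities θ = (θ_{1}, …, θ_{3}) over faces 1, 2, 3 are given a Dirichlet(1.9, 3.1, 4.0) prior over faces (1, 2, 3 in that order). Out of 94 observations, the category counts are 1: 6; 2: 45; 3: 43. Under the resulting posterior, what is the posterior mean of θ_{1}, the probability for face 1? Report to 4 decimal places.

The Dirichlet prior is conjugate to the Multinomial likelihood: each posterior αⱼ = prior αⱼ + observed count nⱼ.
Posterior concentration: (7.9, 48.1, 47.0), total = 103.0.
E[θ_{1}|data] = α_{1}/Σα = 7.9/103.0 = 0.0767.

0.0767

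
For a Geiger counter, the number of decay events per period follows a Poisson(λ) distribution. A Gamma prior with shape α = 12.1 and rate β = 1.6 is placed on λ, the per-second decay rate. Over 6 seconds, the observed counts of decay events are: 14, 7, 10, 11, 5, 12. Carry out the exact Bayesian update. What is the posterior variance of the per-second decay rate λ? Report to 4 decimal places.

1.2310

With a Gamma(shape α, rate β) prior, the Poisson likelihood is conjugate: the posterior is Gamma(α + ΣXᵢ, β + n).
Sum of counts S = 59 over n = 6 seconds.
Posterior: Gamma(α+S, β+n) = Gamma(12.1+59, 1.6+6) = Gamma(71.1, 7.6).
Var = α/β² = 71.1/7.6² = 1.2310.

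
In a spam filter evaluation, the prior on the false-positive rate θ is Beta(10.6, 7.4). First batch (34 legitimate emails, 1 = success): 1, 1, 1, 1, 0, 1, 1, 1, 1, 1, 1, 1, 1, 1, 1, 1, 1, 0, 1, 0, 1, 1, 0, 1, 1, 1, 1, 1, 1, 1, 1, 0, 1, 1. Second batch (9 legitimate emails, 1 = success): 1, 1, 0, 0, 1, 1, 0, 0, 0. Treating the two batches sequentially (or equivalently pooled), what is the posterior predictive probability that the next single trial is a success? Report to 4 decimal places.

0.7148

The Beta prior is conjugate to a Binomial/Bernoulli likelihood; the update adds successes to α and failures to β.
After batch 1: Beta(10.6+29, 7.4+5) = Beta(39.6, 12.4).
After batch 2: Beta(39.6+4, 12.4+5) = Beta(43.6, 17.4).
For a single future Bernoulli trial, P(success | data) = α/(α+β) = 0.7148.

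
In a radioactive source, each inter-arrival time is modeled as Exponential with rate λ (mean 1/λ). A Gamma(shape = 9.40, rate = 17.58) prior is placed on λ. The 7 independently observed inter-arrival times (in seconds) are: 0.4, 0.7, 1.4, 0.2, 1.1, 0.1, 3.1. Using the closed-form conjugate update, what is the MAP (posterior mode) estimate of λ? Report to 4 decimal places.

0.6265

With a Gamma(shape α, rate β) prior on the exponential rate λ, the posterior after n observations with total T = Σxᵢ is Gamma(α+n, β+T).
Sum of observations T = 7.0 seconds; n = 7.
Posterior: Gamma(9.40+7, 17.58+7.0) = Gamma(16.40, 24.58).
Mode = (α−1)/β = 0.6265.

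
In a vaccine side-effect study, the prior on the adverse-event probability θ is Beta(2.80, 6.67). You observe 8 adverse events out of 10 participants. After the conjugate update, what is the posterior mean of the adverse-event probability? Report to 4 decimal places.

The Beta prior is conjugate to a Binomial/Bernoulli likelihood; the update adds successes to α and failures to β.
Posterior: Beta(α+k, β+n−k) = Beta(2.80+8, 6.67+2) = Beta(10.80, 8.67).
Posterior mean = α/(α+β) = 10.80/19.47 = 0.5547.

0.5547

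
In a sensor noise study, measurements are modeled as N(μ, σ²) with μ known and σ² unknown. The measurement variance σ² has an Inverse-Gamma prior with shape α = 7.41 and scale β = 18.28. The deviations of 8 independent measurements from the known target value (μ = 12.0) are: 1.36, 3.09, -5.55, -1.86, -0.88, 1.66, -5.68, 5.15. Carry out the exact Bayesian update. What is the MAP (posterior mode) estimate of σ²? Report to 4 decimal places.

With known mean μ and an Inverse-Gamma(α, β) prior on σ², the Normal likelihood is conjugate: posterior is Inv-Gamma(α + n/2, β + Σ(xᵢ−μ)²/2).
Σ(xᵢ−μ)² = (1.36)² + (3.09)² + (-5.55)² + (-1.86)² + (-0.88)² + (1.66)² + (-5.68)² + (5.15)² = 107.9747.
Posterior: Inv-Gamma(7.41 + 8/2, 18.28 + 107.9747/2) = Inv-Gamma(11.41, 72.26735).
Mode = β/(α+1) = 72.26735/12.41 = 5.8233.

5.8233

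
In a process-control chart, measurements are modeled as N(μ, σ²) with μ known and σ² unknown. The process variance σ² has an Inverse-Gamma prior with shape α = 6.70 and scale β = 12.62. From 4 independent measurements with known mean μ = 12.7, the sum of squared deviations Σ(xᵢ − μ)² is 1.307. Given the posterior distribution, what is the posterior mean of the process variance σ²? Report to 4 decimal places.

With known mean μ and an Inverse-Gamma(α, β) prior on σ², the Normal likelihood is conjugate: posterior is Inv-Gamma(α + n/2, β + Σ(xᵢ−μ)²/2).
Posterior: Inv-Gamma(6.70 + 4/2, 12.62 + 1.307/2) = Inv-Gamma(8.70, 13.2735).
E[σ²|data] = β/(α−1) = 13.2735/7.70 = 1.7238.

1.7238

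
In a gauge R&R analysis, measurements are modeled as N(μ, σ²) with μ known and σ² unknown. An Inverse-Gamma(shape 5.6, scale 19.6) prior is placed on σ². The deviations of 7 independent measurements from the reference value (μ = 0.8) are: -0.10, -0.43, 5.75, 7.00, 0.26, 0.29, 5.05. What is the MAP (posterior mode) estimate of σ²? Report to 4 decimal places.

With known mean μ and an Inverse-Gamma(α, β) prior on σ², the Normal likelihood is conjugate: posterior is Inv-Gamma(α + n/2, β + Σ(xᵢ−μ)²/2).
Σ(xᵢ−μ)² = (-0.10)² + (-0.43)² + (5.75)² + (7.00)² + (0.26)² + (0.29)² + (5.05)² = 107.9116.
Posterior: Inv-Gamma(5.6 + 7/2, 19.6 + 107.9116/2) = Inv-Gamma(9.10, 73.55580).
Mode = β/(α+1) = 73.55580/10.10 = 7.2828.

7.2828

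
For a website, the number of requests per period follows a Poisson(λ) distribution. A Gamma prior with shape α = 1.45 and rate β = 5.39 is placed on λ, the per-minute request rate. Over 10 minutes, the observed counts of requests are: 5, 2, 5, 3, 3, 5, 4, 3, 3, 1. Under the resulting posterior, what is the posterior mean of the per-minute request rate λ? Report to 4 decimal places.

With a Gamma(shape α, rate β) prior, the Poisson likelihood is conjugate: the posterior is Gamma(α + ΣXᵢ, β + n).
Sum of counts S = 34 over n = 10 minutes.
Posterior: Gamma(α+S, β+n) = Gamma(1.45+34, 5.39+10) = Gamma(35.45, 15.39).
Posterior mean = α/β = 35.45/15.39 = 2.3034.

2.3034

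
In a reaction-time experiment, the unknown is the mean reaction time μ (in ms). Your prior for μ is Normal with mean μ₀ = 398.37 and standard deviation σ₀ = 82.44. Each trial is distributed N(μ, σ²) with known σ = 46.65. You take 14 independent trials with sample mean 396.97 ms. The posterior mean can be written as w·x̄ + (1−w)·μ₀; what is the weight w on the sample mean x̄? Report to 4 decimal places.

For Normal data with known variance σ², a Normal(μ₀, σ₀²) prior on μ is conjugate. Posterior precision = 1/σ₀² + n/σ²; posterior mean is the precision-weighted average of μ₀ and x̄.
σ₀² = 82.44² = 6796.3536, σ² = 46.65² = 2176.2225. Prior precision 1/σ₀² = 1/6796.3536; data precision n/σ² = 14/2176.2225.
w = (n/σ²)/(1/σ₀² + n/σ²) = n·σ₀²/(σ² + n·σ₀²) = 14·6796.3536/(2176.2225 + 14·6796.3536) = 95148.9504/97325.1729 = 0.9776.

0.9776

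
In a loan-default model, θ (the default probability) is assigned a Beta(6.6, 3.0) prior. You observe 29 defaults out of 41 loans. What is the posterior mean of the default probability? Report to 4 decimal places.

0.7036

The Beta prior is conjugate to a Binomial/Bernoulli likelihood; the update adds successes to α and failures to β.
Posterior: Beta(α+k, β+n−k) = Beta(6.6+29, 3.0+12) = Beta(35.6, 15.0).
Posterior mean = α/(α+β) = 35.6/50.6 = 0.7036.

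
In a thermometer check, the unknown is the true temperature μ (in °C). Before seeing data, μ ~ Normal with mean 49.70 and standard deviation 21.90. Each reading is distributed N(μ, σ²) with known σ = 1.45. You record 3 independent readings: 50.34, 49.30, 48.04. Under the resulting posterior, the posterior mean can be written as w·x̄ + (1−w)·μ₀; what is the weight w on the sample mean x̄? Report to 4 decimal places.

0.9985

For Normal data with known variance σ², a Normal(μ₀, σ₀²) prior on μ is conjugate. Posterior precision = 1/σ₀² + n/σ²; posterior mean is the precision-weighted average of μ₀ and x̄.
σ₀² = 21.90² = 479.61, σ² = 1.45² = 2.1025. Prior precision 1/σ₀² = 1/479.61; data precision n/σ² = 3/2.1025.
w = (n/σ²)/(1/σ₀² + n/σ²) = n·σ₀²/(σ² + n·σ₀²) = 3·479.61/(2.1025 + 3·479.61) = 1438.83/1440.9325 = 0.9985.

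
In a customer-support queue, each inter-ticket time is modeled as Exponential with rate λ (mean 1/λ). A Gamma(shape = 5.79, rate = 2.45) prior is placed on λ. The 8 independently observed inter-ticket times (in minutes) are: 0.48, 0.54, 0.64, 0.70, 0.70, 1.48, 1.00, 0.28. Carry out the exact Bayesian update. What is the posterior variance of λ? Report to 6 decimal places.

0.201629

With a Gamma(shape α, rate β) prior on the exponential rate λ, the posterior after n observations with total T = Σxᵢ is Gamma(α+n, β+T).
Sum of observations T = 5.82 minutes; n = 8.
Posterior: Gamma(5.79+8, 2.45+5.82) = Gamma(13.79, 8.27).
Var = α/β² = 0.201629.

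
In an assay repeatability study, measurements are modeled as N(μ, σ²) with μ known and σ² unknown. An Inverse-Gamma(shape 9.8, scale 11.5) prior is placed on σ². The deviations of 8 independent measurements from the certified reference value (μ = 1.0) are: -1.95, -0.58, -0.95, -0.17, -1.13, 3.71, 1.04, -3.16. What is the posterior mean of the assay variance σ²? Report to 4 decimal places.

With known mean μ and an Inverse-Gamma(α, β) prior on σ², the Normal likelihood is conjugate: posterior is Inv-Gamma(α + n/2, β + Σ(xᵢ−μ)²/2).
Σ(xᵢ−μ)² = (-1.95)² + (-0.58)² + (-0.95)² + (-0.17)² + (-1.13)² + (3.71)² + (1.04)² + (-3.16)² = 31.1785.
Posterior: Inv-Gamma(9.8 + 8/2, 11.5 + 31.1785/2) = Inv-Gamma(13.80, 27.08925).
E[σ²|data] = β/(α−1) = 27.08925/12.80 = 2.1163.

2.1163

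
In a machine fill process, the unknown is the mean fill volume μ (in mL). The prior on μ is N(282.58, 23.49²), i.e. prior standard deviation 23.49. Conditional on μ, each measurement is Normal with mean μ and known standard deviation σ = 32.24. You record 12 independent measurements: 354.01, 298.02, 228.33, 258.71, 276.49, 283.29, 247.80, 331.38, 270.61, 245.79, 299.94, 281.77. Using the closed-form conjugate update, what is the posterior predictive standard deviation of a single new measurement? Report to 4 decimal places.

For Normal data with known variance σ², a Normal(μ₀, σ₀²) prior on μ is conjugate. Posterior precision = 1/σ₀² + n/σ²; posterior mean is the precision-weighted average of μ₀ and x̄.
σ₀² = 23.49² = 551.7801, σ² = 32.24² = 1039.4176; σ² + n·σ₀² = 1039.4176 + 12·551.7801 = 7660.7788.
Posterior precision = 1/σ₀² + n/σ² = 1/551.7801 + 12/1039.4176 = (σ² + n·σ₀²)/(σ₀²σ²) = 7660.7788/(551.7801·1039.4176); posterior variance σₙ² = σ₀²σ²/(σ² + n·σ₀²) = 551.7801·1039.4176/7660.7788 = 74.865750.
Predictive variance for one new observation = σₙ² + σ² = 551.7801·1039.4176/7660.7788 + 1039.4176 = σ²·(σ₀² + 7660.7788)/7660.7788 = 1039.4176·8212.5589/7660.7788 = 1114.283350; SD = √(1039.4176·8212.5589/7660.7788) = 33.3809.

33.3809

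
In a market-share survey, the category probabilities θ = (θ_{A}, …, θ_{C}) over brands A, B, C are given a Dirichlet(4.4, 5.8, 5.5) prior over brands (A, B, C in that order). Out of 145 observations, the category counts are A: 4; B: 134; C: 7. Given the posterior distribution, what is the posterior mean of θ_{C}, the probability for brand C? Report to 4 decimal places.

0.0778

The Dirichlet prior is conjugate to the Multinomial likelihood: each posterior αⱼ = prior αⱼ + observed count nⱼ.
Posterior concentration: (8.4, 139.8, 12.5), total = 160.7.
E[θ_{C}|data] = α_{C}/Σα = 12.5/160.7 = 0.0778.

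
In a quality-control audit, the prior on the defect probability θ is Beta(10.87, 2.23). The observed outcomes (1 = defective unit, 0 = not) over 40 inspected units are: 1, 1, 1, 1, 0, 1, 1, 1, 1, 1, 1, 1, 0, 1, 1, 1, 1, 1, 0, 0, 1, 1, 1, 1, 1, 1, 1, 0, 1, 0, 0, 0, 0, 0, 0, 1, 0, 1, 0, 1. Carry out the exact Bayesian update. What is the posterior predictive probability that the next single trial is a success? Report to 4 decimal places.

The Beta prior is conjugate to a Binomial/Bernoulli likelihood; the update adds successes to α and failures to β.
Posterior: Beta(α+k, β+n−k) = Beta(10.87+27, 2.23+13) = Beta(37.87, 15.23).
For a single future Bernoulli trial, P(success | data) = α/(α+β) = 0.7132.

0.7132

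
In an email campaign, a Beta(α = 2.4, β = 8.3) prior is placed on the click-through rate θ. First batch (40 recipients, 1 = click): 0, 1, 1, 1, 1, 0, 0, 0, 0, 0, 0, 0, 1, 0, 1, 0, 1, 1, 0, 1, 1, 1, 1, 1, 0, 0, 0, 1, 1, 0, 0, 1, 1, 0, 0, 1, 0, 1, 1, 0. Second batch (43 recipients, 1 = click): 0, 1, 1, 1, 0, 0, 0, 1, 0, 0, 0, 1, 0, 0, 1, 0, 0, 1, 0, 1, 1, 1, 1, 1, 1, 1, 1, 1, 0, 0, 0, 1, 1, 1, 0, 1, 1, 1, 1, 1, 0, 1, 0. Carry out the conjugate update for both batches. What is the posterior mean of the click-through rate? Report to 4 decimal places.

The Beta prior is conjugate to a Binomial/Bernoulli likelihood; the update adds successes to α and failures to β.
After batch 1: Beta(2.4+20, 8.3+20) = Beta(22.4, 28.3).
After batch 2: Beta(22.4+25, 28.3+18) = Beta(47.4, 46.3).
Posterior mean = α/(α+β) = 47.4/93.7 = 0.5059.

0.5059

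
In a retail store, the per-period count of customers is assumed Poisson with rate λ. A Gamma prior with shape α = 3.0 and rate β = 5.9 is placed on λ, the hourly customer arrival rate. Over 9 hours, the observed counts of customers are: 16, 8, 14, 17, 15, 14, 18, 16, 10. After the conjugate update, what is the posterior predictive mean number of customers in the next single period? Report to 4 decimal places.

8.7919

With a Gamma(shape α, rate β) prior, the Poisson likelihood is conjugate: the posterior is Gamma(α + ΣXᵢ, β + n).
Sum of counts S = 128 over n = 9 hours.
Posterior: Gamma(α+S, β+n) = Gamma(3.0+128, 5.9+9) = Gamma(131.0, 14.9).
The predictive distribution for one future period is NegBinom with mean α/β = 8.7919.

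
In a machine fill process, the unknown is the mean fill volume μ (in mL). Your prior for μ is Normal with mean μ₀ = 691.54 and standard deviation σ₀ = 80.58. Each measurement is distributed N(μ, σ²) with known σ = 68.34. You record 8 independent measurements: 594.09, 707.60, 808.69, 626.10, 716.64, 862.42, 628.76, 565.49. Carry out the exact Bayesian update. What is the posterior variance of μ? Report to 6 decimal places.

For Normal data with known variance σ², a Normal(μ₀, σ₀²) prior on μ is conjugate. Posterior precision = 1/σ₀² + n/σ²; posterior mean is the precision-weighted average of μ₀ and x̄.
σ₀² = 80.58² = 6493.1364, σ² = 68.34² = 4670.3556; σ² + n·σ₀² = 4670.3556 + 8·6493.1364 = 56615.4468.
Posterior precision = 1/σ₀² + n/σ² = 1/6493.1364 + 8/4670.3556 = (σ² + n·σ₀²)/(σ₀²σ²) = 56615.4468/(6493.1364·4670.3556); posterior variance σₙ² = σ₀²σ²/(σ² + n·σ₀²) = 6493.1364·4670.3556/56615.4468 = 535.635726.

535.635726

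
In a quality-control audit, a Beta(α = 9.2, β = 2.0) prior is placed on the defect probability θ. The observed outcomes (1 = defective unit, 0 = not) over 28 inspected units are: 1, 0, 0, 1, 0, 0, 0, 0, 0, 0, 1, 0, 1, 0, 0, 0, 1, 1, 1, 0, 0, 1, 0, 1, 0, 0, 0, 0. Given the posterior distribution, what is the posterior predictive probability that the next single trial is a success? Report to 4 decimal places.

0.4643

The Beta prior is conjugate to a Binomial/Bernoulli likelihood; the update adds successes to α and failures to β.
Posterior: Beta(α+k, β+n−k) = Beta(9.2+9, 2.0+19) = Beta(18.2, 21.0).
For a single future Bernoulli trial, P(success | data) = α/(α+β) = 0.4643.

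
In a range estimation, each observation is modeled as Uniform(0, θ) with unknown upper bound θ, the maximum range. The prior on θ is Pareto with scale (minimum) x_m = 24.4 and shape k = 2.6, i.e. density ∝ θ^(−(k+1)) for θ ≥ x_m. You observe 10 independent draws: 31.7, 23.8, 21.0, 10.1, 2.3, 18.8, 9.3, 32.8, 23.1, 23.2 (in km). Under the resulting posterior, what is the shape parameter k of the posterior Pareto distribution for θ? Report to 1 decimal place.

12.6

A Pareto(scale x_m, shape k) prior on the upper bound θ of Uniform(0, θ) is conjugate: posterior is Pareto(max(x_m, max xᵢ), k + n).
Sample maximum = 32.8; prior scale x_m = 24.4 → posterior scale = max = 32.8.
Posterior shape = 2.6 + 10 = 12.6.
Posterior shape k = 12.6.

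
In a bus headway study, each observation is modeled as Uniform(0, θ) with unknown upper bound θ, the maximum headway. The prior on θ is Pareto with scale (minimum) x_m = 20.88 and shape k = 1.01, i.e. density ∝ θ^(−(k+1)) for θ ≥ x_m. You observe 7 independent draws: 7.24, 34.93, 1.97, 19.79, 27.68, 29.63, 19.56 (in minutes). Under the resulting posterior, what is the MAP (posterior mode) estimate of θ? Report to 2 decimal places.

A Pareto(scale x_m, shape k) prior on the upper bound θ of Uniform(0, θ) is conjugate: posterior is Pareto(max(x_m, max xᵢ), k + n).
Sample maximum = 34.93; prior scale x_m = 20.88 → posterior scale = max = 34.93.
Posterior shape = 1.01 + 7 = 8.01.
The Pareto density is decreasing on [x_m, ∞), so the mode is x_m = 34.93.

34.93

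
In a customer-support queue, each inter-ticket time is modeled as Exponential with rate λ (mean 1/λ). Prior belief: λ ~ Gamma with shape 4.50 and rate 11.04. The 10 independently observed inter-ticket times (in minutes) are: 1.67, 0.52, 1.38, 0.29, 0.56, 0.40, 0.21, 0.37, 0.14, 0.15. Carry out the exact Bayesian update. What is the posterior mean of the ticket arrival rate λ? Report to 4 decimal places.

With a Gamma(shape α, rate β) prior on the exponential rate λ, the posterior after n observations with total T = Σxᵢ is Gamma(α+n, β+T).
Sum of observations T = 5.69 minutes; n = 10.
Posterior: Gamma(4.50+10, 11.04+5.69) = Gamma(14.50, 16.73).
Posterior mean of λ = α/β = 14.50/16.73 = 0.8667.

0.8667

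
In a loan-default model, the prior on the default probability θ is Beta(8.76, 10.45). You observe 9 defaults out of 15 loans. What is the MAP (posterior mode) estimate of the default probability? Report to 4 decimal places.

0.5203

The Beta prior is conjugate to a Binomial/Bernoulli likelihood; the update adds successes to α and failures to β.
Posterior: Beta(α+k, β+n−k) = Beta(8.76+9, 10.45+6) = Beta(17.76, 16.45).
Mode of Beta(a,b) for a,b>1 is (a−1)/(a+b−2) = 16.76/32.21 = 0.5203.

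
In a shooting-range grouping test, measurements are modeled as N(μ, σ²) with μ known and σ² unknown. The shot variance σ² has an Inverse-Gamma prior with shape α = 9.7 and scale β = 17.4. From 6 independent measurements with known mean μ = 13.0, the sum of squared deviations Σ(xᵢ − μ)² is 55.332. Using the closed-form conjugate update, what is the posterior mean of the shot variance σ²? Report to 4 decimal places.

With known mean μ and an Inverse-Gamma(α, β) prior on σ², the Normal likelihood is conjugate: posterior is Inv-Gamma(α + n/2, β + Σ(xᵢ−μ)²/2).
Posterior: Inv-Gamma(9.7 + 6/2, 17.4 + 55.332/2) = Inv-Gamma(12.70, 45.0660).
E[σ²|data] = β/(α−1) = 45.0660/11.70 = 3.8518.

3.8518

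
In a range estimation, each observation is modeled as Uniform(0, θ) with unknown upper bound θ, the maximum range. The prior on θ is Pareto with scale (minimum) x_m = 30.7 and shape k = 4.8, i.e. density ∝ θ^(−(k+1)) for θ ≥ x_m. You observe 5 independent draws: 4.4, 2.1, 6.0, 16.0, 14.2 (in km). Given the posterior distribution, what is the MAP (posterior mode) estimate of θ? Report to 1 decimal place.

30.7

A Pareto(scale x_m, shape k) prior on the upper bound θ of Uniform(0, θ) is conjugate: posterior is Pareto(max(x_m, max xᵢ), k + n).
Sample maximum = 16.0; prior scale x_m = 30.7 → posterior scale = max = 30.7.
Posterior shape = 4.8 + 5 = 9.8.
The Pareto density is decreasing on [x_m, ∞), so the mode is x_m = 30.7.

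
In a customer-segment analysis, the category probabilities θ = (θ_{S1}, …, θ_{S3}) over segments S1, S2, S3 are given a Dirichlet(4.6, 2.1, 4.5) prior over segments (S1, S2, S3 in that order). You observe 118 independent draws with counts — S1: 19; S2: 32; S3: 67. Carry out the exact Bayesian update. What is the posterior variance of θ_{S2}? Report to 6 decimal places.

0.001492

The Dirichlet prior is conjugate to the Multinomial likelihood: each posterior αⱼ = prior αⱼ + observed count nⱼ.
Posterior concentration: (23.6, 34.1, 71.5), total = 129.2.
Var[θ_j] = α_j(Σα−α_j)/((Σα)²(Σα+1)) = 34.1·95.1/(129.2²·130.2) = 0.001492.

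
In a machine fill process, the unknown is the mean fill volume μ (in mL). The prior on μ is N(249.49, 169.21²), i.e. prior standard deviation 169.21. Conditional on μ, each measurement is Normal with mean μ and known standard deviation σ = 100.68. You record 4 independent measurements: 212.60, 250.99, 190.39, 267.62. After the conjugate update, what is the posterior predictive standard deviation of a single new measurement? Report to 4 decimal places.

111.6447

For Normal data with known variance σ², a Normal(μ₀, σ₀²) prior on μ is conjugate. Posterior precision = 1/σ₀² + n/σ²; posterior mean is the precision-weighted average of μ₀ and x̄.
σ₀² = 169.21² = 28632.0241, σ² = 100.68² = 10136.4624; σ² + n·σ₀² = 10136.4624 + 4·28632.0241 = 124664.5588.
Posterior precision = 1/σ₀² + n/σ² = 1/28632.0241 + 4/10136.4624 = (σ² + n·σ₀²)/(σ₀²σ²) = 124664.5588/(28632.0241·10136.4624); posterior variance σₙ² = σ₀²σ²/(σ² + n·σ₀²) = 28632.0241·10136.4624/124664.5588 = 2328.066922.
Predictive variance for one new observation = σₙ² + σ² = 28632.0241·10136.4624/124664.5588 + 10136.4624 = σ²·(σ₀² + 124664.5588)/124664.5588 = 10136.4624·153296.5829/124664.5588 = 12464.529322; SD = √(10136.4624·153296.5829/124664.5588) = 111.6447.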